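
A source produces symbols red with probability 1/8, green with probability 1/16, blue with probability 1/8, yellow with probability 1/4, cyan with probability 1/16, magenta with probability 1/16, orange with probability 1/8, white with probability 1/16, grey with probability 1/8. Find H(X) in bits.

Each probability is a power of 1/2, so log₂(1/p) is an integer.
H = Σ p·log₂(1/p) = 1/8·3 + 1/16·4 + 1/8·3 + 1/4·2 + 1/16·4 + 1/16·4 + 1/8·3 + 1/16·4 + 1/8·3 = 3 bits.

3 bits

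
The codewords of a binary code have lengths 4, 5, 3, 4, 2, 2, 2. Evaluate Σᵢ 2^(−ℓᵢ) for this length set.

1.03125

With common denominator 2^5 = 32: Σ 2^(−ℓᵢ) = 2/32 + 1/32 + 4/32 + 2/32 + 8/32 + 8/32 + 8/32 = 33/32 = 1.03125.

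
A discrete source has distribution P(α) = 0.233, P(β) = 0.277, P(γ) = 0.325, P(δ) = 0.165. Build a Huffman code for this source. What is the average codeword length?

Repeatedly combine the two least-probable nodes; the expected code length is the sum of the merged weights.
merge 33/200 + 233/1000 → 199/500
merge 277/1000 + 13/40 → 301/500
merge 199/500 + 301/500 → 1
L = 199/500 + 301/500 + 1 = 2 bits/symbol.

2 bits/symbol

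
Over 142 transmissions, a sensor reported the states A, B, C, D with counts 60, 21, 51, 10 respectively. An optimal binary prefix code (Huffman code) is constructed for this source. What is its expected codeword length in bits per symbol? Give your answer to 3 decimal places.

1.796 bits/symbol

Probabilities are the counts divided by 142.
Repeatedly combine the two least-probable nodes; the expected code length is the sum of the merged weights.
merge 5/71 + 21/142 → 31/142
merge 31/142 + 51/142 → 41/71
merge 30/71 + 41/71 → 1
L = 31/142 + 41/71 + 1 = 255/142 ≈ 1.796 bits/symbol.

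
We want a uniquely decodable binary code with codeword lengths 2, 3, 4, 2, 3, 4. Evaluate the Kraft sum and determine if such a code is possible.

With common denominator 2^4 = 16: Σ 2^(−ℓᵢ) = 4/16 + 2/16 + 1/16 + 4/16 + 2/16 + 1/16 = 14/16 = 0.875.
Kraft's inequality requires Σ ≤ 1; here Σ = 0.875 ≤ 1, so such a prefix code exists.

0.875; yes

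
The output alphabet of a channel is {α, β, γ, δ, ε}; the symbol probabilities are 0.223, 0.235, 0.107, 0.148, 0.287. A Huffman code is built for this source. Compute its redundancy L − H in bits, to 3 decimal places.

0.011 bits

Entropy H = −Σ p log₂ p ≈ 2.2435 bits.
Huffman merges: 107/1000+37/250→51/200; 223/1000+47/200→229/500; 51/200+287/1000→271/500; 229/500+271/500→1. L = 451/200 ≈ 2.2550.
L − H = 2.2550 − 2.2435 = 0.011 bits.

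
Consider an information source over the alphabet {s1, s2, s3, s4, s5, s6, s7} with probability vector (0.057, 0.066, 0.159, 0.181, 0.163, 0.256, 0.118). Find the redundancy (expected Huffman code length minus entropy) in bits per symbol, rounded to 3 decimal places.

Entropy H = −Σ p log₂ p ≈ 2.6562 bits.
Huffman merges: 57/1000+33/500→123/1000; 59/500+123/1000→241/1000; 159/1000+163/1000→161/500; 181/1000+241/1000→211/500; 32/125+161/500→289/500; 211/500+289/500→1. L = 1343/500 ≈ 2.6860.
L − H = 2.6860 − 2.6562 = 0.030 bits.

0.030 bits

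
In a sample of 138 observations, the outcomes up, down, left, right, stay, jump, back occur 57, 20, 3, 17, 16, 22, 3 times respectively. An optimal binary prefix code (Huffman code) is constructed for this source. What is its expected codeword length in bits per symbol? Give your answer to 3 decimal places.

Probabilities are the counts divided by 138.
Repeatedly combine the two least-probable nodes; the expected code length is the sum of the merged weights.
merge 1/46 + 1/46 → 1/23
merge 1/23 + 8/69 → 11/69
merge 17/138 + 10/69 → 37/138
merge 11/69 + 11/69 → 22/69
merge 37/138 + 22/69 → 27/46
merge 19/46 + 27/46 → 1
L = 1/23 + 11/69 + 37/138 + 22/69 + 27/46 + 1 = 164/69 ≈ 2.377 bits/symbol.

2.377 bits/symbol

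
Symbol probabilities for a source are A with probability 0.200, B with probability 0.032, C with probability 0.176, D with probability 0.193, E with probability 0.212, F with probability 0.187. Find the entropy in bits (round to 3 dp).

2.449 bits

H = −Σ pᵢ log₂ pᵢ.
−0.200·log₂(0.200) = 0.4644
−0.032·log₂(0.032) = 0.1589
−0.176·log₂(0.176) = 0.4411
−0.193·log₂(0.193) = 0.4581
−0.212·log₂(0.212) = 0.4744
−0.187·log₂(0.187) = 0.4523
Sum ≈ 2.4492 → 2.449 bits.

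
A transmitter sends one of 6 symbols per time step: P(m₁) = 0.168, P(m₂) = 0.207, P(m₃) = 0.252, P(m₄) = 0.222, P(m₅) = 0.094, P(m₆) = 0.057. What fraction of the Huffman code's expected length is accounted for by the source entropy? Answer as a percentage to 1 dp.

98.9%

Entropy H = −Σ p log₂ p ≈ 2.4421 bits.
Huffman merges: 57/1000+47/500→151/1000; 151/1000+21/125→319/1000; 207/1000+111/500→429/1000; 63/250+319/1000→571/1000; 429/1000+571/1000→1. L = 247/100 ≈ 2.4700.
Efficiency = H/L = 2.4421/2.4700 = 98.9%.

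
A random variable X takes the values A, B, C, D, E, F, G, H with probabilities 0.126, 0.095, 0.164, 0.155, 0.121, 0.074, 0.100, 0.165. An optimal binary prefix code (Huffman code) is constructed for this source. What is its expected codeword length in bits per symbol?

3 bits/symbol

Repeatedly combine the two least-probable nodes; the expected code length is the sum of the merged weights.
merge 37/500 + 19/200 → 169/1000
merge 1/10 + 121/1000 → 221/1000
merge 63/500 + 31/200 → 281/1000
merge 41/250 + 33/200 → 329/1000
merge 169/1000 + 221/1000 → 39/100
merge 281/1000 + 329/1000 → 61/100
merge 39/100 + 61/100 → 1
L = 169/1000 + 221/1000 + 281/1000 + 329/1000 + 39/100 + 61/100 + 1 = 3 bits/symbol.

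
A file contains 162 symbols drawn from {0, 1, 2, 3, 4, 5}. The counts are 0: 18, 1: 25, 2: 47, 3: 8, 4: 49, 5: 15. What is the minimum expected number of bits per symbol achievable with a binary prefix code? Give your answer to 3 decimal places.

2.395 bits/symbol

Probabilities are the counts divided by 162.
Repeatedly combine the two least-probable nodes; the expected code length is the sum of the merged weights.
merge 4/81 + 5/54 → 23/162
merge 1/9 + 23/162 → 41/162
merge 25/162 + 41/162 → 11/27
merge 47/162 + 49/162 → 16/27
merge 11/27 + 16/27 → 1
L = 23/162 + 41/162 + 11/27 + 16/27 + 1 = 194/81 ≈ 2.395 bits/symbol.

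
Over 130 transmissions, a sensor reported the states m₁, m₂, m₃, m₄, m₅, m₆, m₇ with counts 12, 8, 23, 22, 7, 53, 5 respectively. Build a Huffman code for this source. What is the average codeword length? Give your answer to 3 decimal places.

Probabilities are the counts divided by 130.
Repeatedly combine the two least-probable nodes; the expected code length is the sum of the merged weights.
merge 1/26 + 7/130 → 6/65
merge 4/65 + 6/65 → 2/13
merge 6/65 + 2/13 → 16/65
merge 11/65 + 23/130 → 9/26
merge 16/65 + 9/26 → 77/130
merge 53/130 + 77/130 → 1
L = 6/65 + 2/13 + 16/65 + 9/26 + 77/130 + 1 = 158/65 ≈ 2.431 bits/symbol.

2.431 bits/symbol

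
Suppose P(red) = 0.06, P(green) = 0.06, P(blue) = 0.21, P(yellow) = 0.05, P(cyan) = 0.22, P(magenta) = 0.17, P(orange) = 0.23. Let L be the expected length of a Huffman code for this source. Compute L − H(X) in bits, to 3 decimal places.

0.041 bits

Entropy H = −Σ p log₂ p ≈ 2.5788 bits.
Huffman merges: 1/20+3/50→11/100; 3/50+11/100→17/100; 17/100+17/100→17/50; 21/100+11/50→43/100; 23/100+17/50→57/100; 43/100+57/100→1. L = 131/50 ≈ 2.6200.
L − H = 2.6200 − 2.5788 = 0.041 bits.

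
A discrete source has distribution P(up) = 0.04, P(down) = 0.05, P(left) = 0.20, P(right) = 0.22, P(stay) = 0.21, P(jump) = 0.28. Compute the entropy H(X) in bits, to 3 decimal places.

H = −Σ pᵢ log₂ pᵢ.
−0.04·log₂(0.04) = 0.1858
−0.05·log₂(0.05) = 0.2161
−0.20·log₂(0.20) = 0.4644
−0.22·log₂(0.22) = 0.4806
−0.21·log₂(0.21) = 0.4728
−0.28·log₂(0.28) = 0.5142
Sum ≈ 2.3339 → 2.334 bits.

2.334 bits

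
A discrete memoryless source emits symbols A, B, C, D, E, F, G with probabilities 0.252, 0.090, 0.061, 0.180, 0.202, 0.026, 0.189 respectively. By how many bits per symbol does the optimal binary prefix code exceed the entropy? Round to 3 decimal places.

Entropy H = −Σ p log₂ p ≈ 2.5625 bits.
Huffman merges: 13/500+61/1000→87/1000; 87/1000+9/100→177/1000; 177/1000+9/50→357/1000; 189/1000+101/500→391/1000; 63/250+357/1000→609/1000; 391/1000+609/1000→1. L = 2621/1000 ≈ 2.6210.
L − H = 2.6210 − 2.5625 = 0.058 bits.

0.058 bits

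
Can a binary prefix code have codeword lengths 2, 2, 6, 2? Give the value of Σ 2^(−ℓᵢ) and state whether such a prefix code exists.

With common denominator 2^6 = 64: Σ 2^(−ℓᵢ) = 16/64 + 16/64 + 1/64 + 16/64 = 49/64 = 0.765625.
Kraft's inequality requires Σ ≤ 1; here Σ = 0.765625 ≤ 1, so such a prefix code exists.

0.765625; yes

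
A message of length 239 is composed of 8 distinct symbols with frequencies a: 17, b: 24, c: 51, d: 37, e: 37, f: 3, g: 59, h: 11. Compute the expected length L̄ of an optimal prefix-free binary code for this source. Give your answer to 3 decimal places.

2.728 bits/symbol

Probabilities are the counts divided by 239.
Repeatedly combine the two least-probable nodes; the expected code length is the sum of the merged weights.
merge 3/239 + 11/239 → 14/239
merge 14/239 + 17/239 → 31/239
merge 24/239 + 31/239 → 55/239
merge 37/239 + 37/239 → 74/239
merge 51/239 + 55/239 → 106/239
merge 59/239 + 74/239 → 133/239
merge 106/239 + 133/239 → 1
L = 14/239 + 31/239 + 55/239 + 74/239 + 106/239 + 133/239 + 1 = 652/239 ≈ 2.728 bits/symbol.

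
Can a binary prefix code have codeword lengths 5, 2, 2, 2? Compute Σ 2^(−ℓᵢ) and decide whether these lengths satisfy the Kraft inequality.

0.78125; yes

With common denominator 2^5 = 32: Σ 2^(−ℓᵢ) = 1/32 + 8/32 + 8/32 + 8/32 = 25/32 = 0.78125.
Kraft's inequality requires Σ ≤ 1; here Σ = 0.78125 ≤ 1, so such a prefix code exists.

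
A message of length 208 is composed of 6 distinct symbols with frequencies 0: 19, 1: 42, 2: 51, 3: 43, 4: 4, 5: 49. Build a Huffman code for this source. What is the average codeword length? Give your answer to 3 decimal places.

2.423 bits/symbol

Probabilities are the counts divided by 208.
Repeatedly combine the two least-probable nodes; the expected code length is the sum of the merged weights.
merge 1/52 + 19/208 → 23/208
merge 23/208 + 21/104 → 5/16
merge 43/208 + 49/208 → 23/52
merge 51/208 + 5/16 → 29/52
merge 23/52 + 29/52 → 1
L = 23/208 + 5/16 + 23/52 + 29/52 + 1 = 63/26 ≈ 2.423 bits/symbol.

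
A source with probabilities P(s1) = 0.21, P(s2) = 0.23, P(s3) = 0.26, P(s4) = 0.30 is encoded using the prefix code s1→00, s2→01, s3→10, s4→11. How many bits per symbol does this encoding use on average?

L̄ = Σ pᵢ·ℓᵢ = 0.21·2 + 0.23·2 + 0.26·2 + 0.30·2 = 2 bits/symbol.

2 bits/symbol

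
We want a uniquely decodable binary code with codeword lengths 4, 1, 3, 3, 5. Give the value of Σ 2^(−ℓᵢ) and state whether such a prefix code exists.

With common denominator 2^5 = 32: Σ 2^(−ℓᵢ) = 2/32 + 16/32 + 4/32 + 4/32 + 1/32 = 27/32 = 0.84375.
Kraft's inequality requires Σ ≤ 1; here Σ = 0.84375 ≤ 1, so such a prefix code exists.

0.84375; yes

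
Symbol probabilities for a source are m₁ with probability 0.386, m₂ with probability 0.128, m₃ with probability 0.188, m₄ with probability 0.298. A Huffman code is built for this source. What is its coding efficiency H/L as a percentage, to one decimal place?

Entropy H = −Σ p log₂ p ≈ 1.8835 bits.
Huffman merges: 16/125+47/250→79/250; 149/500+79/250→307/500; 193/500+307/500→1. L = 193/100 ≈ 1.9300.
Efficiency = H/L = 1.8835/1.9300 = 97.6%.

97.6%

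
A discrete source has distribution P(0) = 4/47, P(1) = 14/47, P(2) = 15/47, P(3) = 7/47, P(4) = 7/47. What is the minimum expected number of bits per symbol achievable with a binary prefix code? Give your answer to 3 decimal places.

2.234 bits/symbol

Repeatedly combine the two least-probable nodes; the expected code length is the sum of the merged weights.
merge 4/47 + 7/47 → 11/47
merge 7/47 + 11/47 → 18/47
merge 14/47 + 15/47 → 29/47
merge 18/47 + 29/47 → 1
L = 11/47 + 18/47 + 29/47 + 1 = 105/47 ≈ 2.234 bits/symbol.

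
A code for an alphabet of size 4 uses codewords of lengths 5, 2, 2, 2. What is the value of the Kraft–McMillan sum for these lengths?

0.78125

With common denominator 2^5 = 32: Σ 2^(−ℓᵢ) = 1/32 + 8/32 + 8/32 + 8/32 = 25/32 = 0.78125.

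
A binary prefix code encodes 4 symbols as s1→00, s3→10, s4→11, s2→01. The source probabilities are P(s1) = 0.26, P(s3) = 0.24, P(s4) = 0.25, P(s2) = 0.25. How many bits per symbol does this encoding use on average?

2 bits/symbol

L̄ = Σ pᵢ·ℓᵢ = 0.26·2 + 0.24·2 + 0.25·2 + 0.25·2 = 2 bits/symbol.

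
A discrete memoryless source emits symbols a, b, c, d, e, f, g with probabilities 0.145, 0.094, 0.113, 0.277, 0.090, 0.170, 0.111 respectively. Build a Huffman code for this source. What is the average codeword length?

2.723 bits/symbol

Repeatedly combine the two least-probable nodes; the expected code length is the sum of the merged weights.
merge 9/100 + 47/500 → 23/125
merge 111/1000 + 113/1000 → 28/125
merge 29/200 + 17/100 → 63/200
merge 23/125 + 28/125 → 51/125
merge 277/1000 + 63/200 → 74/125
merge 51/125 + 74/125 → 1
L = 23/125 + 28/125 + 63/200 + 51/125 + 74/125 + 1 = 2723/1000 = 2.723 bits/symbol.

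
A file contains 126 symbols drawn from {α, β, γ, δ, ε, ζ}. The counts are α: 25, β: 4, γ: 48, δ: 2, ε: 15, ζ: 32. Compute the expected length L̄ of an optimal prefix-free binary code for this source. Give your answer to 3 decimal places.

Probabilities are the counts divided by 126.
Repeatedly combine the two least-probable nodes; the expected code length is the sum of the merged weights.
merge 1/63 + 2/63 → 1/21
merge 1/21 + 5/42 → 1/6
merge 1/6 + 25/126 → 23/63
merge 16/63 + 23/63 → 13/21
merge 8/21 + 13/21 → 1
L = 1/21 + 1/6 + 23/63 + 13/21 + 1 = 277/126 ≈ 2.198 bits/symbol.

2.198 bits/symbol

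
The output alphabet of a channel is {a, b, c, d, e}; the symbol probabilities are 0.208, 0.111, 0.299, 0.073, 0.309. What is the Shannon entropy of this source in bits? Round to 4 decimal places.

2.1432 bits

H = −Σ pᵢ log₂ pᵢ.
−0.208·log₂(0.208) = 0.4712
−0.111·log₂(0.111) = 0.3520
−0.299·log₂(0.299) = 0.5208
−0.073·log₂(0.073) = 0.2756
−0.309·log₂(0.309) = 0.5235
Sum ≈ 2.1432 → 2.1432 bits.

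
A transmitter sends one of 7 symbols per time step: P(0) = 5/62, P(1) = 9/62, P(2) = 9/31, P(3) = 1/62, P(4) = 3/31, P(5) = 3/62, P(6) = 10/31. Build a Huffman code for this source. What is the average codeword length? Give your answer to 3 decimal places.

2.452 bits/symbol

Repeatedly combine the two least-probable nodes; the expected code length is the sum of the merged weights.
merge 1/62 + 3/62 → 2/31
merge 2/31 + 5/62 → 9/62
merge 3/31 + 9/62 → 15/62
merge 9/62 + 15/62 → 12/31
merge 9/31 + 10/31 → 19/31
merge 12/31 + 19/31 → 1
L = 2/31 + 9/62 + 15/62 + 12/31 + 19/31 + 1 = 76/31 ≈ 2.452 bits/symbol.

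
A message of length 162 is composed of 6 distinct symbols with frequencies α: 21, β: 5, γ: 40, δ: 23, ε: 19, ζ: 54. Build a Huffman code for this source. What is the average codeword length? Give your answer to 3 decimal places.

2.420 bits/symbol

Probabilities are the counts divided by 162.
Repeatedly combine the two least-probable nodes; the expected code length is the sum of the merged weights.
merge 5/162 + 19/162 → 4/27
merge 7/54 + 23/162 → 22/81
merge 4/27 + 20/81 → 32/81
merge 22/81 + 1/3 → 49/81
merge 32/81 + 49/81 → 1
L = 4/27 + 22/81 + 32/81 + 49/81 + 1 = 196/81 ≈ 2.420 bits/symbol.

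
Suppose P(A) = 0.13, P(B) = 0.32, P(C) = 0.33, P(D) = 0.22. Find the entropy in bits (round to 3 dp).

1.917 bits

H = −Σ pᵢ log₂ pᵢ.
−0.13·log₂(0.13) = 0.3826
−0.32·log₂(0.32) = 0.5260
−0.33·log₂(0.33) = 0.5278
−0.22·log₂(0.22) = 0.4806
Sum ≈ 1.9171 → 1.917 bits.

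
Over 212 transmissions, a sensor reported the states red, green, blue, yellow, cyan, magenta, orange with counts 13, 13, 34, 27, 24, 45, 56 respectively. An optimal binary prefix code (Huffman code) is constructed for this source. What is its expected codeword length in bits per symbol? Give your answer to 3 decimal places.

2.646 bits/symbol

Probabilities are the counts divided by 212.
Repeatedly combine the two least-probable nodes; the expected code length is the sum of the merged weights.
merge 13/212 + 13/212 → 13/106
merge 6/53 + 13/106 → 25/106
merge 27/212 + 17/106 → 61/212
merge 45/212 + 25/106 → 95/212
merge 14/53 + 61/212 → 117/212
merge 95/212 + 117/212 → 1
L = 13/106 + 25/106 + 61/212 + 95/212 + 117/212 + 1 = 561/212 ≈ 2.646 bits/symbol.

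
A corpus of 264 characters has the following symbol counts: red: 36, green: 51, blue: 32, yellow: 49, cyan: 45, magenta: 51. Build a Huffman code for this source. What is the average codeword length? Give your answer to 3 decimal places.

2.614 bits/symbol

Probabilities are the counts divided by 264.
Repeatedly combine the two least-probable nodes; the expected code length is the sum of the merged weights.
merge 4/33 + 3/22 → 17/66
merge 15/88 + 49/264 → 47/132
merge 17/88 + 17/88 → 17/44
merge 17/66 + 47/132 → 27/44
merge 17/44 + 27/44 → 1
L = 17/66 + 47/132 + 17/44 + 27/44 + 1 = 115/44 ≈ 2.614 bits/symbol.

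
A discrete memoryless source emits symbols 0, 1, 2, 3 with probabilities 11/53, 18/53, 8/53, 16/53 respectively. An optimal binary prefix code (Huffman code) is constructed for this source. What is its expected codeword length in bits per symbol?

2 bits/symbol

Repeatedly combine the two least-probable nodes; the expected code length is the sum of the merged weights.
merge 8/53 + 11/53 → 19/53
merge 16/53 + 18/53 → 34/53
merge 19/53 + 34/53 → 1
L = 19/53 + 34/53 + 1 = 2 bits/symbol.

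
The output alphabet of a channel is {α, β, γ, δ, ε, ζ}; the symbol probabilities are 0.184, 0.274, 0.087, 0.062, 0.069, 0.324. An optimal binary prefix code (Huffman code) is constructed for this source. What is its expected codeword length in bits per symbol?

2.349 bits/symbol

Repeatedly combine the two least-probable nodes; the expected code length is the sum of the merged weights.
merge 31/500 + 69/1000 → 131/1000
merge 87/1000 + 131/1000 → 109/500
merge 23/125 + 109/500 → 201/500
merge 137/500 + 81/250 → 299/500
merge 201/500 + 299/500 → 1
L = 131/1000 + 109/500 + 201/500 + 299/500 + 1 = 2349/1000 = 2.349 bits/symbol.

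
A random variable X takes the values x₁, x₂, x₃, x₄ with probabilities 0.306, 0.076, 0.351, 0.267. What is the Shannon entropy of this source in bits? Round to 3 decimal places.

H = −Σ pᵢ log₂ pᵢ.
−0.306·log₂(0.306) = 0.5228
−0.076·log₂(0.076) = 0.2826
−0.351·log₂(0.351) = 0.5302
−0.267·log₂(0.267) = 0.5087
Sum ≈ 1.8442 → 1.844 bits.

1.844 bits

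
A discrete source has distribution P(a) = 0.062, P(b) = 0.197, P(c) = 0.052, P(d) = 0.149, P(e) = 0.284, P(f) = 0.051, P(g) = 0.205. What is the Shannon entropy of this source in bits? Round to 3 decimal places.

2.545 bits

H = −Σ pᵢ log₂ pᵢ.
−0.062·log₂(0.062) = 0.2487
−0.197·log₂(0.197) = 0.4617
−0.052·log₂(0.052) = 0.2218
−0.149·log₂(0.149) = 0.4092
−0.284·log₂(0.284) = 0.5158
−0.051·log₂(0.051) = 0.2190
−0.205·log₂(0.205) = 0.4687
Sum ≈ 2.5449 → 2.545 bits.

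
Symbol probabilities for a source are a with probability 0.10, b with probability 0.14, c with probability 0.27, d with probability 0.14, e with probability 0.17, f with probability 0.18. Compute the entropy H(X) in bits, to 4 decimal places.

2.5163 bits

H = −Σ pᵢ log₂ pᵢ.
−0.10·log₂(0.10) = 0.3322
−0.14·log₂(0.14) = 0.3971
−0.27·log₂(0.27) = 0.5100
−0.14·log₂(0.14) = 0.3971
−0.17·log₂(0.17) = 0.4346
−0.18·log₂(0.18) = 0.4453
Sum ≈ 2.5163 → 2.5163 bits.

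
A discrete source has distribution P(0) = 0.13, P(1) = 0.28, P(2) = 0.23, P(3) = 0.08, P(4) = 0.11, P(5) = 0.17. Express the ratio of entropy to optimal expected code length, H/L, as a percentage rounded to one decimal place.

98.8%

Entropy H = −Σ p log₂ p ≈ 2.4609 bits.
Huffman merges: 2/25+11/100→19/100; 13/100+17/100→3/10; 19/100+23/100→21/50; 7/25+3/10→29/50; 21/50+29/50→1. L = 249/100 ≈ 2.4900.
Efficiency = H/L = 2.4609/2.4900 = 98.8%.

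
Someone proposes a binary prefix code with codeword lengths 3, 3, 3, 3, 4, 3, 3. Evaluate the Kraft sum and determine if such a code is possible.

With common denominator 2^4 = 16: Σ 2^(−ℓᵢ) = 2/16 + 2/16 + 2/16 + 2/16 + 1/16 + 2/16 + 2/16 = 13/16 = 0.8125.
Kraft's inequality requires Σ ≤ 1; here Σ = 0.8125 ≤ 1, so such a prefix code exists.

0.8125; yes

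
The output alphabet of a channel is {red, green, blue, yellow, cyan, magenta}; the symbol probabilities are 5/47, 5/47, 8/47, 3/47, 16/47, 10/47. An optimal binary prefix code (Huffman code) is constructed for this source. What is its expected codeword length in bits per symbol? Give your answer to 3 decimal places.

Repeatedly combine the two least-probable nodes; the expected code length is the sum of the merged weights.
merge 3/47 + 5/47 → 8/47
merge 5/47 + 8/47 → 13/47
merge 8/47 + 10/47 → 18/47
merge 13/47 + 16/47 → 29/47
merge 18/47 + 29/47 → 1
L = 8/47 + 13/47 + 18/47 + 29/47 + 1 = 115/47 ≈ 2.447 bits/symbol.

2.447 bits/symbol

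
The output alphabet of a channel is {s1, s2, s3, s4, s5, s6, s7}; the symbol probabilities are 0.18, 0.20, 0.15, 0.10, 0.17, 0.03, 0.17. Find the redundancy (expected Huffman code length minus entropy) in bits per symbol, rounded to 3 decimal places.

0.077 bits

Entropy H = −Σ p log₂ p ≈ 2.6734 bits.
Huffman merges: 3/100+1/10→13/100; 13/100+3/20→7/25; 17/100+17/100→17/50; 9/50+1/5→19/50; 7/25+17/50→31/50; 19/50+31/50→1. L = 11/4 ≈ 2.7500.
L − H = 2.7500 − 2.6734 = 0.077 bits.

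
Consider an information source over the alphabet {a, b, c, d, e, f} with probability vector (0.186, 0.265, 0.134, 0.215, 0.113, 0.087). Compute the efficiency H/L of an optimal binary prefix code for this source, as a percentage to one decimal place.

98.7%

Entropy H = −Σ p log₂ p ≈ 2.4864 bits.
Huffman merges: 87/1000+113/1000→1/5; 67/500+93/500→8/25; 1/5+43/200→83/200; 53/200+8/25→117/200; 83/200+117/200→1. L = 63/25 ≈ 2.5200.
Efficiency = H/L = 2.4864/2.5200 = 98.7%.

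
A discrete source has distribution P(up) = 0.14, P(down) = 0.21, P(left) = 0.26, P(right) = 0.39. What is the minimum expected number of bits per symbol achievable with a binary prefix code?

Repeatedly combine the two least-probable nodes; the expected code length is the sum of the merged weights.
merge 7/50 + 21/100 → 7/20
merge 13/50 + 7/20 → 61/100
merge 39/100 + 61/100 → 1
L = 7/20 + 61/100 + 1 = 49/25 = 1.96 bits/symbol.

1.96 bits/symbol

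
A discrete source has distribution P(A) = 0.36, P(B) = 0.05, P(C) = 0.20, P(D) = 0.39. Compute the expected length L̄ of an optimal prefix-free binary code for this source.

Repeatedly combine the two least-probable nodes; the expected code length is the sum of the merged weights.
merge 1/20 + 1/5 → 1/4
merge 1/4 + 9/25 → 61/100
merge 39/100 + 61/100 → 1
L = 1/4 + 61/100 + 1 = 93/50 = 1.86 bits/symbol.

1.86 bits/symbol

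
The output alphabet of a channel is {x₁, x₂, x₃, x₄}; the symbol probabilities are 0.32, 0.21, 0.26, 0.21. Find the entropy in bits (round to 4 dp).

1.9770 bits

H = −Σ pᵢ log₂ pᵢ.
−0.32·log₂(0.32) = 0.5260
−0.21·log₂(0.21) = 0.4728
−0.26·log₂(0.26) = 0.5053
−0.21·log₂(0.21) = 0.4728
Sum ≈ 1.9770 → 1.9770 bits.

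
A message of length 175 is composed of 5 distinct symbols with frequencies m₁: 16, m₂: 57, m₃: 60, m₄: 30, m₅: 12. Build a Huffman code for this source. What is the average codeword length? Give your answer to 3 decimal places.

2.149 bits/symbol

Probabilities are the counts divided by 175.
Repeatedly combine the two least-probable nodes; the expected code length is the sum of the merged weights.
merge 12/175 + 16/175 → 4/25
merge 4/25 + 6/35 → 58/175
merge 57/175 + 58/175 → 23/35
merge 12/35 + 23/35 → 1
L = 4/25 + 58/175 + 23/35 + 1 = 376/175 ≈ 2.149 bits/symbol.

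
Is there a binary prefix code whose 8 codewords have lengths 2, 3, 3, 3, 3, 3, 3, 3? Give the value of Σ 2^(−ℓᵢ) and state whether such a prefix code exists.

With common denominator 2^3 = 8: Σ 2^(−ℓᵢ) = 2/8 + 1/8 + 1/8 + 1/8 + 1/8 + 1/8 + 1/8 + 1/8 = 9/8 = 1.125.
Kraft's inequality requires Σ ≤ 1; here Σ = 1.125 > 1, so no such prefix code exists.

1.125; no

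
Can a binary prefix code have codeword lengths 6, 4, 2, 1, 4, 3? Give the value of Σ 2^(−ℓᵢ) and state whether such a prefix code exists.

1.015625; no

With common denominator 2^6 = 64: Σ 2^(−ℓᵢ) = 1/64 + 4/64 + 16/64 + 32/64 + 4/64 + 8/64 = 65/64 = 1.015625.
Kraft's inequality requires Σ ≤ 1; here Σ = 1.015625 > 1, so no such prefix code exists.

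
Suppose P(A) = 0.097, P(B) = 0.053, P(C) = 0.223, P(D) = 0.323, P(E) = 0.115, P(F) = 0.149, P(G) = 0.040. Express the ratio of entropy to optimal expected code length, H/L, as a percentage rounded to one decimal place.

Entropy H = −Σ p log₂ p ≈ 2.5143 bits.
Huffman merges: 1/25+53/1000→93/1000; 93/1000+97/1000→19/100; 23/200+149/1000→33/125; 19/100+223/1000→413/1000; 33/125+323/1000→587/1000; 413/1000+587/1000→1. L = 2547/1000 ≈ 2.5470.
Efficiency = H/L = 2.5143/2.5470 = 98.7%.

98.7%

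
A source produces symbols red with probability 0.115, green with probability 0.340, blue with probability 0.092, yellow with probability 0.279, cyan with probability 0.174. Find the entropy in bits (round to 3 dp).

2.157 bits

H = −Σ pᵢ log₂ pᵢ.
−0.115·log₂(0.115) = 0.3588
−0.340·log₂(0.340) = 0.5292
−0.092·log₂(0.092) = 0.3167
−0.279·log₂(0.279) = 0.5138
−0.174·log₂(0.174) = 0.4390
Sum ≈ 2.1575 → 2.157 bits.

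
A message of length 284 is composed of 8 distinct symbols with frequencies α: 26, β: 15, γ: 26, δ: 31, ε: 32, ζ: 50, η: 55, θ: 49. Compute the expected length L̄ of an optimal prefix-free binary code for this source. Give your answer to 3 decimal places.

Probabilities are the counts divided by 284.
Repeatedly combine the two least-probable nodes; the expected code length is the sum of the merged weights.
merge 15/284 + 13/142 → 41/284
merge 13/142 + 31/284 → 57/284
merge 8/71 + 41/284 → 73/284
merge 49/284 + 25/142 → 99/284
merge 55/284 + 57/284 → 28/71
merge 73/284 + 99/284 → 43/71
merge 28/71 + 43/71 → 1
L = 41/284 + 57/284 + 73/284 + 99/284 + 28/71 + 43/71 + 1 = 419/142 ≈ 2.951 bits/symbol.

2.951 bits/symbol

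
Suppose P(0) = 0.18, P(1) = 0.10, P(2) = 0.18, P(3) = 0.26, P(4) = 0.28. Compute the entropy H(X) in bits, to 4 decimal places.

H = −Σ pᵢ log₂ pᵢ.
−0.18·log₂(0.18) = 0.4453
−0.10·log₂(0.10) = 0.3322
−0.18·log₂(0.18) = 0.4453
−0.26·log₂(0.26) = 0.5053
−0.28·log₂(0.28) = 0.5142
Sum ≈ 2.2423 → 2.2423 bits.

2.2423 bits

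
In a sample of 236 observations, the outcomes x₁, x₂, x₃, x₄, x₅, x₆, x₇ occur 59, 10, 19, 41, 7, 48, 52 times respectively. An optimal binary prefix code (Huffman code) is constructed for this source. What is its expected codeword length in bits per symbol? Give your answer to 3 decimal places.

Probabilities are the counts divided by 236.
Repeatedly combine the two least-probable nodes; the expected code length is the sum of the merged weights.
merge 7/236 + 5/118 → 17/236
merge 17/236 + 19/236 → 9/59
merge 9/59 + 41/236 → 77/236
merge 12/59 + 13/59 → 25/59
merge 1/4 + 77/236 → 34/59
merge 25/59 + 34/59 → 1
L = 17/236 + 9/59 + 77/236 + 25/59 + 34/59 + 1 = 301/118 ≈ 2.551 bits/symbol.

2.551 bits/symbol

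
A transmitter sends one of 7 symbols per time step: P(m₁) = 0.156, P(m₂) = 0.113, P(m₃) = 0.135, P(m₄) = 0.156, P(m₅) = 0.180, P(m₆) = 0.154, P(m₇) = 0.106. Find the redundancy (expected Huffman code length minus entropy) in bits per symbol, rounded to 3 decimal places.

Entropy H = −Σ p log₂ p ≈ 2.7859 bits.
Huffman merges: 53/500+113/1000→219/1000; 27/200+77/500→289/1000; 39/250+39/250→39/125; 9/50+219/1000→399/1000; 289/1000+39/125→601/1000; 399/1000+601/1000→1. L = 141/50 ≈ 2.8200.
L − H = 2.8200 − 2.7859 = 0.034 bits.

0.034 bits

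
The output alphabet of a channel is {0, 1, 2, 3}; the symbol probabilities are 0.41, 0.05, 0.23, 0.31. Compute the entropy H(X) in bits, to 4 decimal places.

H = −Σ pᵢ log₂ pᵢ.
−0.41·log₂(0.41) = 0.5274
−0.05·log₂(0.05) = 0.2161
−0.23·log₂(0.23) = 0.4877
−0.31·log₂(0.31) = 0.5238
Sum ≈ 1.7549 → 1.7549 bits.

1.7549 bits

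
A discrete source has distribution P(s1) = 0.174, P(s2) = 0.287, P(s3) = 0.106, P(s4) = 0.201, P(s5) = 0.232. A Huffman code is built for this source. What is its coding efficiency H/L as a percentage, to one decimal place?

Entropy H = −Σ p log₂ p ≈ 2.2533 bits.
Huffman merges: 53/500+87/500→7/25; 201/1000+29/125→433/1000; 7/25+287/1000→567/1000; 433/1000+567/1000→1. L = 57/25 ≈ 2.2800.
Efficiency = H/L = 2.2533/2.2800 = 98.8%.

98.8%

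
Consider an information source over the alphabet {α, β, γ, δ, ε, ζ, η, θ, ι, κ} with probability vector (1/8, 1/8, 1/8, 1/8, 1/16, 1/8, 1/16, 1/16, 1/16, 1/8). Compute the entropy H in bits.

Each probability is a power of 1/2, so log₂(1/p) is an integer.
H = Σ p·log₂(1/p) = 1/8·3 + 1/8·3 + 1/8·3 + 1/8·3 + 1/16·4 + 1/8·3 + 1/16·4 + 1/16·4 + 1/16·4 + 1/8·3 = 3.25 bits.

3.25 bits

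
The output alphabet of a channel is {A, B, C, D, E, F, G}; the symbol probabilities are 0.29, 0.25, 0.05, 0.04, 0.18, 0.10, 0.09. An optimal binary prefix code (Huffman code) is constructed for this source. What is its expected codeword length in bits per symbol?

2.55 bits/symbol

Repeatedly combine the two least-probable nodes; the expected code length is the sum of the merged weights.
merge 1/25 + 1/20 → 9/100
merge 9/100 + 9/100 → 9/50
merge 1/10 + 9/50 → 7/25
merge 9/50 + 1/4 → 43/100
merge 7/25 + 29/100 → 57/100
merge 43/100 + 57/100 → 1
L = 9/100 + 9/50 + 7/25 + 43/100 + 57/100 + 1 = 51/20 = 2.55 bits/symbol.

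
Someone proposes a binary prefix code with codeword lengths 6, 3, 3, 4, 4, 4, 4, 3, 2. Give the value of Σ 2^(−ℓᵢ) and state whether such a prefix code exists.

0.890625; yes

With common denominator 2^6 = 64: Σ 2^(−ℓᵢ) = 1/64 + 8/64 + 8/64 + 4/64 + 4/64 + 4/64 + 4/64 + 8/64 + 16/64 = 57/64 = 0.890625.
Kraft's inequality requires Σ ≤ 1; here Σ = 0.890625 ≤ 1, so such a prefix code exists.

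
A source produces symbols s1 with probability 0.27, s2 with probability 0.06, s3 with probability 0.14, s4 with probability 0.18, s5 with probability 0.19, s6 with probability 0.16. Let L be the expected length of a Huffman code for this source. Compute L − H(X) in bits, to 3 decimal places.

0.066 bits

Entropy H = −Σ p log₂ p ≈ 2.4742 bits.
Huffman merges: 3/50+7/50→1/5; 4/25+9/50→17/50; 19/100+1/5→39/100; 27/100+17/50→61/100; 39/100+61/100→1. L = 127/50 ≈ 2.5400.
L − H = 2.5400 − 2.4742 = 0.066 bits.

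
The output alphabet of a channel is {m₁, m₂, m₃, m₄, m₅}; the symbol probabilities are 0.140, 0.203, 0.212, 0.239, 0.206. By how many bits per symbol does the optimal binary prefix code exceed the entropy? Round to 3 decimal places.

Entropy H = −Σ p log₂ p ≈ 2.3016 bits.
Huffman merges: 7/50+203/1000→343/1000; 103/500+53/250→209/500; 239/1000+343/1000→291/500; 209/500+291/500→1. L = 2343/1000 ≈ 2.3430.
L − H = 2.3430 − 2.3016 = 0.041 bits.

0.041 bits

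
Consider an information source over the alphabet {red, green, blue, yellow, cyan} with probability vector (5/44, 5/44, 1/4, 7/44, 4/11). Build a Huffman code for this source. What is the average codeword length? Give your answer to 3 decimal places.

Repeatedly combine the two least-probable nodes; the expected code length is the sum of the merged weights.
merge 5/44 + 5/44 → 5/22
merge 7/44 + 5/22 → 17/44
merge 1/4 + 4/11 → 27/44
merge 17/44 + 27/44 → 1
L = 5/22 + 17/44 + 27/44 + 1 = 49/22 ≈ 2.227 bits/symbol.

2.227 bits/symbol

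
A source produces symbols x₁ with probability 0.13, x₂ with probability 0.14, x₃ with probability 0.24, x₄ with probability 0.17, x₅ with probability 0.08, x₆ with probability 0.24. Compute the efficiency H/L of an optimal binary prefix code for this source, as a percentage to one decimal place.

Entropy H = −Σ p log₂ p ≈ 2.4941 bits.
Huffman merges: 2/25+13/100→21/100; 7/50+17/100→31/100; 21/100+6/25→9/20; 6/25+31/100→11/20; 9/20+11/20→1. L = 63/25 ≈ 2.5200.
Efficiency = H/L = 2.4941/2.5200 = 99.0%.

99.0%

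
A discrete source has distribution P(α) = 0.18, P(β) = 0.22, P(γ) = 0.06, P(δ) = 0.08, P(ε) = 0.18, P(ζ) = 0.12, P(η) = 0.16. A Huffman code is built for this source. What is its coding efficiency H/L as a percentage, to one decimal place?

Entropy H = −Σ p log₂ p ≈ 2.6963 bits.
Huffman merges: 3/50+2/25→7/50; 3/25+7/50→13/50; 4/25+9/50→17/50; 9/50+11/50→2/5; 13/50+17/50→3/5; 2/5+3/5→1. L = 137/50 ≈ 2.7400.
Efficiency = H/L = 2.6963/2.7400 = 98.4%.

98.4%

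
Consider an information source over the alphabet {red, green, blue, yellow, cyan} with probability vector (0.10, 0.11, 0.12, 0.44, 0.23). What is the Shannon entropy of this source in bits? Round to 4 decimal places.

2.0584 bits

H = −Σ pᵢ log₂ pᵢ.
−0.10·log₂(0.10) = 0.3322
−0.11·log₂(0.11) = 0.3503
−0.12·log₂(0.12) = 0.3671
−0.44·log₂(0.44) = 0.5211
−0.23·log₂(0.23) = 0.4877
Sum ≈ 2.0584 → 2.0584 bits.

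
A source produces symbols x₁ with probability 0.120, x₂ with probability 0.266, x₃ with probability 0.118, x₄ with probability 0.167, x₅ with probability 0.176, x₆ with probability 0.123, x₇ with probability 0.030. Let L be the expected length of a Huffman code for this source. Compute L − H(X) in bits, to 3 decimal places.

Entropy H = −Σ p log₂ p ≈ 2.6350 bits.
Huffman merges: 3/100+59/500→37/250; 3/25+123/1000→243/1000; 37/250+167/1000→63/200; 22/125+243/1000→419/1000; 133/500+63/200→581/1000; 419/1000+581/1000→1. L = 1353/500 ≈ 2.7060.
L − H = 2.7060 − 2.6350 = 0.071 bits.

0.071 bits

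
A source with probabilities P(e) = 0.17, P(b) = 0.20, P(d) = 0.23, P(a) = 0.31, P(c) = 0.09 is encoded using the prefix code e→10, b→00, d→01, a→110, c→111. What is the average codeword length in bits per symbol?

L̄ = Σ pᵢ·ℓᵢ = 0.17·2 + 0.20·2 + 0.23·2 + 0.31·3 + 0.09·3 = 2.4 bits/symbol.

2.4 bits/symbol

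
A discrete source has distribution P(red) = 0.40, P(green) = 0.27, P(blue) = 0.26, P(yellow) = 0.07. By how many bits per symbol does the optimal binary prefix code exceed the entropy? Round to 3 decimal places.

0.117 bits

Entropy H = −Σ p log₂ p ≈ 1.8126 bits.
Huffman merges: 7/100+13/50→33/100; 27/100+33/100→3/5; 2/5+3/5→1. L = 193/100 ≈ 1.9300.
L − H = 1.9300 − 1.8126 = 0.117 bits.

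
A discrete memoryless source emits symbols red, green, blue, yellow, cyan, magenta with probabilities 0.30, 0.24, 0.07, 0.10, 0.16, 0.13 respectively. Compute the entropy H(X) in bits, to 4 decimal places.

H = −Σ pᵢ log₂ pᵢ.
−0.30·log₂(0.30) = 0.5211
−0.24·log₂(0.24) = 0.4941
−0.07·log₂(0.07) = 0.2686
−0.10·log₂(0.10) = 0.3322
−0.16·log₂(0.16) = 0.4230
−0.13·log₂(0.13) = 0.3826
Sum ≈ 2.4216 → 2.4216 bits.

2.4216 bits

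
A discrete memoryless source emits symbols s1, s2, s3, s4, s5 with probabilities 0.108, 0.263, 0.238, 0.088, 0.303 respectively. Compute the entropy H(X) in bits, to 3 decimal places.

H = −Σ pᵢ log₂ pᵢ.
−0.108·log₂(0.108) = 0.3468
−0.263·log₂(0.263) = 0.5068
−0.238·log₂(0.238) = 0.4929
−0.088·log₂(0.088) = 0.3086
−0.303·log₂(0.303) = 0.5220
Sum ≈ 2.1769 → 2.177 bits.

2.177 bits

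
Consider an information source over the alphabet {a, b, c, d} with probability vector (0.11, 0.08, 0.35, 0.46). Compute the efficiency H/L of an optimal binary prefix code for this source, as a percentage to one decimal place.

Entropy H = −Σ p log₂ p ≈ 1.6872 bits.
Huffman merges: 2/25+11/100→19/100; 19/100+7/20→27/50; 23/50+27/50→1. L = 173/100 ≈ 1.7300.
Efficiency = H/L = 1.6872/1.7300 = 97.5%.

97.5%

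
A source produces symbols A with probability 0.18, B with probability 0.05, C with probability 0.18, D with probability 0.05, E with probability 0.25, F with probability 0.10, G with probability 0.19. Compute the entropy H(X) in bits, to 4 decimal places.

H = −Σ pᵢ log₂ pᵢ.
−0.18·log₂(0.18) = 0.4453
−0.05·log₂(0.05) = 0.2161
−0.18·log₂(0.18) = 0.4453
−0.05·log₂(0.05) = 0.2161
−0.25·log₂(0.25) = 0.5000
−0.10·log₂(0.10) = 0.3322
−0.19·log₂(0.19) = 0.4552
Sum ≈ 2.6102 → 2.6102 bits.

2.6102 bits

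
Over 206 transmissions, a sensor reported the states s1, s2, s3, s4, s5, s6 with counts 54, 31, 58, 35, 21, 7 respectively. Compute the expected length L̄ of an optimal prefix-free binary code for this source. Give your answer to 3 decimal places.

Probabilities are the counts divided by 206.
Repeatedly combine the two least-probable nodes; the expected code length is the sum of the merged weights.
merge 7/206 + 21/206 → 14/103
merge 14/103 + 31/206 → 59/206
merge 35/206 + 27/103 → 89/206
merge 29/103 + 59/206 → 117/206
merge 89/206 + 117/206 → 1
L = 14/103 + 59/206 + 89/206 + 117/206 + 1 = 499/206 ≈ 2.422 bits/symbol.

2.422 bits/symbol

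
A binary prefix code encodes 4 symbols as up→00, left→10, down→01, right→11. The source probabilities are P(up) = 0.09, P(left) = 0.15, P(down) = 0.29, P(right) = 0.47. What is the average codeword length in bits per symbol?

2 bits/symbol

L̄ = Σ pᵢ·ℓᵢ = 0.09·2 + 0.15·2 + 0.29·2 + 0.47·2 = 2 bits/symbol.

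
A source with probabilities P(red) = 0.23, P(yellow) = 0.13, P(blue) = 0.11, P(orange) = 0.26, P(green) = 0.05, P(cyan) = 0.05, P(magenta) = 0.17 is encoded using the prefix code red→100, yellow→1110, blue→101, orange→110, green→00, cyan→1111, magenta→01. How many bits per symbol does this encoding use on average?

2.96 bits/symbol

L̄ = Σ pᵢ·ℓᵢ = 0.23·3 + 0.13·4 + 0.11·3 + 0.26·3 + 0.05·2 + 0.05·4 + 0.17·2 = 2.96 bits/symbol.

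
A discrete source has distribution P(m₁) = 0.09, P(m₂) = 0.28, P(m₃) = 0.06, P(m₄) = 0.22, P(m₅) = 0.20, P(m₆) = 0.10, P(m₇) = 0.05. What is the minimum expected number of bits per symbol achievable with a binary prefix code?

2.6 bits/symbol

Repeatedly combine the two least-probable nodes; the expected code length is the sum of the merged weights.
merge 1/20 + 3/50 → 11/100
merge 9/100 + 1/10 → 19/100
merge 11/100 + 19/100 → 3/10
merge 1/5 + 11/50 → 21/50
merge 7/25 + 3/10 → 29/50
merge 21/50 + 29/50 → 1
L = 11/100 + 19/100 + 3/10 + 21/50 + 29/50 + 1 = 13/5 = 2.6 bits/symbol.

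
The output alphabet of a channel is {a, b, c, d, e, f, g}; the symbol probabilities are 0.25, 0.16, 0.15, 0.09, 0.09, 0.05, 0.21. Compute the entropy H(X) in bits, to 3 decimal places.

2.648 bits

H = −Σ pᵢ log₂ pᵢ.
−0.25·log₂(0.25) = 0.5000
−0.16·log₂(0.16) = 0.4230
−0.15·log₂(0.15) = 0.4105
−0.09·log₂(0.09) = 0.3127
−0.09·log₂(0.09) = 0.3127
−0.05·log₂(0.05) = 0.2161
−0.21·log₂(0.21) = 0.4728
Sum ≈ 2.6478 → 2.648 bits.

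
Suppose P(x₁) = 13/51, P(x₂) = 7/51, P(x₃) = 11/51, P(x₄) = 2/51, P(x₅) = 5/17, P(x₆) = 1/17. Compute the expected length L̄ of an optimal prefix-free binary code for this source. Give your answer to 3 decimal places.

Repeatedly combine the two least-probable nodes; the expected code length is the sum of the merged weights.
merge 2/51 + 1/17 → 5/51
merge 5/51 + 7/51 → 4/17
merge 11/51 + 4/17 → 23/51
merge 13/51 + 5/17 → 28/51
merge 23/51 + 28/51 → 1
L = 5/51 + 4/17 + 23/51 + 28/51 + 1 = 7/3 ≈ 2.333 bits/symbol.

2.333 bits/symbol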